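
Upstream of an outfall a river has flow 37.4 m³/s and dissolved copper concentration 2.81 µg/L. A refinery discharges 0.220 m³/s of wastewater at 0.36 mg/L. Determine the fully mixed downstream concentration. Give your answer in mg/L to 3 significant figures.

0.00490 mg/L

2.81 µg/L = 0.00281 mg/L.
Conservation of mass across the mixing zone: C = (0.22·0.36 + 37.4·0.00281) / (0.22 + 37.4) = 0.1843/37.62 = 0.004899 mg/L.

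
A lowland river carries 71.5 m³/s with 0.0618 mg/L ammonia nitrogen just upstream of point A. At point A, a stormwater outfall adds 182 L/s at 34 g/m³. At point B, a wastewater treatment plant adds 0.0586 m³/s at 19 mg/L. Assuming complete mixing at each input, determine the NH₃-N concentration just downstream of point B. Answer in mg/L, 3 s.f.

0.163 mg/L

182 L/s = 0.182 m³/s.
After input A: C = (71.5·0.0618 + 0.182·34) / 71.68 = 0.148 mg/L.
After input B: C = (71.68·0.148 + 0.0586·19) / 71.74 = 0.1634 mg/L.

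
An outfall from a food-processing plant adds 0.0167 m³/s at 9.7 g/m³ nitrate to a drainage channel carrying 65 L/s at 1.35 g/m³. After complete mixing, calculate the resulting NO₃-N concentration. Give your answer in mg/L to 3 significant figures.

65 L/s = 0.065 m³/s.
Conservation of mass across the mixing zone: C = (0.0167·9.7 + 0.065·1.35) / (0.0167 + 0.065) = 0.2497/0.0817 = 3.057 mg/L.

3.06 mg/L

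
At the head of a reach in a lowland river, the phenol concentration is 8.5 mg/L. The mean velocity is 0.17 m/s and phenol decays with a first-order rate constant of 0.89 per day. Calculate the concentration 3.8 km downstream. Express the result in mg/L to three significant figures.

6.75 mg/L

Travel time t = 3.8 km / 0.17 m/s = 3800/0.17 = 2.235e+04 s = 0.2587 d.
First-order decay: C = 8.5·exp(−0.89·0.2587) = 8.5·0.7943 = 6.752 mg/L.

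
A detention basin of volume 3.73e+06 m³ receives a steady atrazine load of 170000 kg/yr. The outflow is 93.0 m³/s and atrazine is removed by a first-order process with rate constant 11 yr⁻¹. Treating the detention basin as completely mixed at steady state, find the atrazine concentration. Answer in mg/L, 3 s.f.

0.0571 mg/L

Outflow Q = 93.0 m³/s × 3.156e+07 s/yr = 2.935e+09 m³/yr.
Steady-state CSTR mass balance: W = Q·C + k·V·C, so C = W/(Q + kV).
Q + kV = 2.935e+09 + 11·3.73e+06 = 2.976e+09 m³/yr.
C = 170000/2.976e+09 = 5.713e-05 kg/m³ = 0.05713 mg/L.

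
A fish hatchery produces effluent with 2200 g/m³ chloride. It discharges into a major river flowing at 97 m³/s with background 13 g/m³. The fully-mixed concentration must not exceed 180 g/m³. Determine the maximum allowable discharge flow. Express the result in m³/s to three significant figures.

8.02 m³/s

Mass balance at complete mixing: C_std·(Q_w + Q_r) = Q_w·C_e + Q_r·C_b.
Rearranging, Q_w = Q_r·(C_std − C_b)/(C_e − C_std) = 97·(180 − 13) / (2200 − 180) = 8.019 m³/s.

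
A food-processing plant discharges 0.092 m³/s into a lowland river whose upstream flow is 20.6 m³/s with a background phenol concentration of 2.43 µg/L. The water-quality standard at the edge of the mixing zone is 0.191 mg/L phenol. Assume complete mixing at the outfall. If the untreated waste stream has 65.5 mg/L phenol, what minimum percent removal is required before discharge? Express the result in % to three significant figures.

2.43 µg/L = 0.00243 mg/L.
Mass balance: 0.191·20.69 = 0.092·Cₑ + 20.6·0.00243.
Cₑ = (3.952 − 0.05006) / 0.092 = 42.41 mg/L.
Required removal = 1 − 42.41/65.5 = 35.25 %.

35.2 %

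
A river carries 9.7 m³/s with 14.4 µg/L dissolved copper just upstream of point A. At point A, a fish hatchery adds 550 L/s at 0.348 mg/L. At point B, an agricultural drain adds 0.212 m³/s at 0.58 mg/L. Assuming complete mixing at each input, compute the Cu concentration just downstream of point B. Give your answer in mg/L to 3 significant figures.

0.0434 mg/L

14.4 µg/L = 0.0144 mg/L.
550 L/s = 0.55 m³/s.
After input A: C = (9.7·0.0144 + 0.55·0.348) / 10.25 = 0.0323 mg/L.
After input B: C = (10.25·0.0323 + 0.212·0.58) / 10.46 = 0.0434 mg/L.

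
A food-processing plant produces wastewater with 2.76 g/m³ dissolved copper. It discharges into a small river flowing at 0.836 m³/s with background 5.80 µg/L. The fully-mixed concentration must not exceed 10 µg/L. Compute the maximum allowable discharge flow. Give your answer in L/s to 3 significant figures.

1.28 L/s

5.80 µg/L = 0.0058 mg/L.
10 µg/L = 0.01 mg/L.
Mass balance at complete mixing: C_std·(Q_w + Q_r) = Q_w·C_e + Q_r·C_b.
Rearranging, Q_w = Q_r·(C_std − C_b)/(C_e − C_std) = 0.836·(0.01 − 0.0058) / (2.76 − 0.01) = 0.001277 m³/s.
= 1.277 L/s.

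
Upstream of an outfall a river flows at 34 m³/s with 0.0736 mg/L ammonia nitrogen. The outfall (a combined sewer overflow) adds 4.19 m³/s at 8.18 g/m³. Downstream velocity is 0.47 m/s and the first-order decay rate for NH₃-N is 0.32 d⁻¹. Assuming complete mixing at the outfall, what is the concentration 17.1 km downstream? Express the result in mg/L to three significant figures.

After complete mixing, C₀ = (4.19·8.18 + 34·0.0736) / 38.19 = 0.963 mg/L.
Travel time t = 1.71e+04 m / 0.47 m/s = 3.638e+04 s = 0.4211 d.
C = 0.963·exp(−0.32·0.4211) = 0.963·0.8739 = 0.8416 mg/L.

0.842 mg/L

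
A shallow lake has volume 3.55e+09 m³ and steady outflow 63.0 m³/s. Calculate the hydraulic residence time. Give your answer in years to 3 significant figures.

1.79 yr

Q = 63.0 m³/s × 3.156e+07 s/yr = 1.988e+09 m³/yr.
Hydraulic residence time τ = V/Q = 3.55e+09/1.988e+09 = 1.786 yr.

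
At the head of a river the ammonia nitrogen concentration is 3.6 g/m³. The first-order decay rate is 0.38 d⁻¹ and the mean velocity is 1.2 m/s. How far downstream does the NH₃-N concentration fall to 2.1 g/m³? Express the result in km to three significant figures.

From C = C₀·e^(−kt), t = ln(C₀/C)/k = ln(3.6/2.1)/0.38 = 0.539/0.38 = 1.418 d.
Distance = v·t = 1.2 m/s × 1.226e+05 s = 1.471e+05 m = 147.1 km.

147 km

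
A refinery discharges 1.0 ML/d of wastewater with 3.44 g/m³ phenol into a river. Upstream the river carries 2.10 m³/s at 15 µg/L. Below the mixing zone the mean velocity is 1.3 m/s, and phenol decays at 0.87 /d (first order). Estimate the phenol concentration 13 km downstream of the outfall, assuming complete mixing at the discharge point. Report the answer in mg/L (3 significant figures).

1.0 ML/d = 0.01157 m³/s.
15 µg/L = 0.015 mg/L.
After complete mixing, C₀ = (0.01157·3.44 + 2.1·0.015) / 2.112 = 0.03377 mg/L.
Travel time t = 1.3e+04 m / 1.3 m/s = 1e+04 s = 0.1157 d.
C = 0.03377·exp(−0.87·0.1157) = 0.03377·0.9042 = 0.03054 mg/L.

0.0305 mg/L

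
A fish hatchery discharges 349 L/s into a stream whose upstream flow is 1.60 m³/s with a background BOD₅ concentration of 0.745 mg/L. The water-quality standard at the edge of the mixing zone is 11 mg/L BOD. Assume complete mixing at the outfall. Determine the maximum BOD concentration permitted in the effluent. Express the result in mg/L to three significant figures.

349 L/s = 0.349 m³/s.
Mass balance: 11·1.949 = 0.349·Cₑ + 1.6·0.745.
Cₑ = (21.44 − 1.192) / 0.349 = 58.01 mg/L.

58.0 mg/L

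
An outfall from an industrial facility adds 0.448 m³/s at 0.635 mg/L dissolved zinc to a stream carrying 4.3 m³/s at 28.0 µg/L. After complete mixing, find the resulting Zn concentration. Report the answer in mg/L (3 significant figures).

28.0 µg/L = 0.028 mg/L.
Conservation of mass across the mixing zone: C = (0.448·0.635 + 4.3·0.028) / (0.448 + 4.3) = 0.4049/4.748 = 0.08527 mg/L.

0.0853 mg/L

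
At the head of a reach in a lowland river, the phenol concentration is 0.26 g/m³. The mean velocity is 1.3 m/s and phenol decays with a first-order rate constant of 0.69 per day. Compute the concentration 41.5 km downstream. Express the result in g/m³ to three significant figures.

Travel time t = 41.5 km / 1.3 m/s = 4.15e+04/1.3 = 3.192e+04 s = 0.3695 d.
First-order decay: C = 0.26·exp(−0.69·0.3695) = 0.26·0.775 = 0.2015 g/m³.

0.201 g/m³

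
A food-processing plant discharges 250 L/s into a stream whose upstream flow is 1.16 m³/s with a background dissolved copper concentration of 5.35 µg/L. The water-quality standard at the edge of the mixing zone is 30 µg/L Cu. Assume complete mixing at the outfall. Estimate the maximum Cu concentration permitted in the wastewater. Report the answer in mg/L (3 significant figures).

0.144 mg/L

250 L/s = 0.25 m³/s.
5.35 µg/L = 0.00535 mg/L.
30 µg/L = 0.03 mg/L.
Mass balance: 0.03·1.41 = 0.25·Cₑ + 1.16·0.00535.
Cₑ = (0.0423 − 0.006206) / 0.25 = 0.1444 mg/L.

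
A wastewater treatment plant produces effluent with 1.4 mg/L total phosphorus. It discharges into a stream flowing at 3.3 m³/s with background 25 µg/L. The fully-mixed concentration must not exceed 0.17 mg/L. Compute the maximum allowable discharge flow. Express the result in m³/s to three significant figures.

0.389 m³/s

25 µg/L = 0.025 mg/L.
Mass balance at complete mixing: C_std·(Q_w + Q_r) = Q_w·C_e + Q_r·C_b.
Rearranging, Q_w = Q_r·(C_std − C_b)/(C_e − C_std) = 3.3·(0.17 − 0.025) / (1.4 − 0.17) = 0.389 m³/s.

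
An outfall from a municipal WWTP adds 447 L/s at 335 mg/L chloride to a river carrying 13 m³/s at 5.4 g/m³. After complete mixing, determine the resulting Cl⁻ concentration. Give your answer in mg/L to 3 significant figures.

16.4 mg/L

447 L/s = 0.447 m³/s.
By mass balance at complete mixing, C = (0.447·335 + 13·5.4) / (0.447 + 13) = 219.9/13.45 = 16.36 mg/L.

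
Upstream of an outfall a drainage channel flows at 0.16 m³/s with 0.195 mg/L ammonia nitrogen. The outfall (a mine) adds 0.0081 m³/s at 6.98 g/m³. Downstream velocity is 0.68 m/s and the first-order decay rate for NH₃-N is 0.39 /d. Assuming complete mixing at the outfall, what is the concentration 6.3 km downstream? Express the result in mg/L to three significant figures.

0.501 mg/L

After complete mixing, C₀ = (0.0081·6.98 + 0.16·0.195) / 0.1681 = 0.5219 mg/L.
Travel time t = 6300 m / 0.68 m/s = 9265 s = 0.1072 d.
C = 0.5219·exp(−0.39·0.1072) = 0.5219·0.959 = 0.5006 mg/L.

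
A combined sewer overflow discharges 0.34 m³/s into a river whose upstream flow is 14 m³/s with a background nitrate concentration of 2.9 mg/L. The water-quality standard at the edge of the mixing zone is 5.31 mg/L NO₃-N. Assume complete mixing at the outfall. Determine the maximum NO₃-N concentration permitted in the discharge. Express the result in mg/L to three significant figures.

105 mg/L

Mass balance: 5.31·14.34 = 0.34·Cₑ + 14·2.9.
Cₑ = (76.15 − 40.6) / 0.34 = 104.5 mg/L.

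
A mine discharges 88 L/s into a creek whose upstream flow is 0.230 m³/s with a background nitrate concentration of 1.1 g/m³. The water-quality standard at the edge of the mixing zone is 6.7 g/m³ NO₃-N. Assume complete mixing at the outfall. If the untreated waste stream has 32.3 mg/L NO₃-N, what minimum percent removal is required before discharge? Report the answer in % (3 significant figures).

88 L/s = 0.088 m³/s.
Mass balance: 6.7·0.318 = 0.088·Cₑ + 0.23·1.1.
Cₑ = (2.131 − 0.253) / 0.088 = 21.34 mg/L.
Required removal = 1 − 21.34/32.3 = 33.94 %.

33.9 %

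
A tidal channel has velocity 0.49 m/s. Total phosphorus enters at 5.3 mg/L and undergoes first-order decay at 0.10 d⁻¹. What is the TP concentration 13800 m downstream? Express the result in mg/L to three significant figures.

Travel time t = 13800 m / 0.49 m/s = 1.38e+04/0.49 = 2.816e+04 s = 0.326 d.
First-order decay: C = 5.3·exp(−0.10·0.326) = 5.3·0.9679 = 5.13 mg/L.

5.13 mg/L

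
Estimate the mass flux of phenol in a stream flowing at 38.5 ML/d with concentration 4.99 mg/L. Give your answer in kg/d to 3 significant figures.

192 kg/d

38.5 ML/d = 0.4456 m³/s.
Mass flux = Q·C = 0.4456 m³/s × 4.99 g/m³ = 2.224 g/s.
= 2.224 g/s × 86.4 = 192.1 kg/d.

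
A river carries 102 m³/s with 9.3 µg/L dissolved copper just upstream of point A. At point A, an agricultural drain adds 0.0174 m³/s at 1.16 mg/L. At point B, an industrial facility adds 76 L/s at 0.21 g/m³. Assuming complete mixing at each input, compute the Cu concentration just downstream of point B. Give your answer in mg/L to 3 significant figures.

9.3 µg/L = 0.0093 mg/L.
After input A: C = (102·0.0093 + 0.0174·1.16) / 102 = 0.009496 mg/L.
76 L/s = 0.076 m³/s.
After input B: C = (102·0.009496 + 0.076·0.21) / 102.1 = 0.009646 mg/L.

0.00965 mg/L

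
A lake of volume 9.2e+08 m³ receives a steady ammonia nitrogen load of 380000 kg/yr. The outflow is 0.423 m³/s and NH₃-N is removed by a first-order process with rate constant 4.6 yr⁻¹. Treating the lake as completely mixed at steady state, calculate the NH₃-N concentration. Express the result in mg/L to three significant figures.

0.0895 mg/L

Outflow Q = 0.423 m³/s × 3.156e+07 s/yr = 1.335e+07 m³/yr.
Steady-state CSTR mass balance: W = Q·C + k·V·C, so C = W/(Q + kV).
Q + kV = 1.335e+07 + 4.6·9.2e+08 = 4.245e+09 m³/yr.
C = 380000/4.245e+09 = 8.951e-05 kg/m³ = 0.08951 mg/L.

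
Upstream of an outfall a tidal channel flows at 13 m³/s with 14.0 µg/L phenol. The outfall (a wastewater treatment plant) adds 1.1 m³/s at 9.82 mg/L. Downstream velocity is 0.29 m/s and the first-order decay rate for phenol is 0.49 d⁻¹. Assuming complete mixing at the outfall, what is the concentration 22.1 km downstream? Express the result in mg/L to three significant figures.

14.0 µg/L = 0.014 mg/L.
After complete mixing, C₀ = (1.1·9.82 + 13·0.014) / 14.1 = 0.779 mg/L.
Travel time t = 2.21e+04 m / 0.29 m/s = 7.621e+04 s = 0.882 d.
C = 0.779·exp(−0.49·0.882) = 0.779·0.6491 = 0.5056 mg/L.

0.506 mg/L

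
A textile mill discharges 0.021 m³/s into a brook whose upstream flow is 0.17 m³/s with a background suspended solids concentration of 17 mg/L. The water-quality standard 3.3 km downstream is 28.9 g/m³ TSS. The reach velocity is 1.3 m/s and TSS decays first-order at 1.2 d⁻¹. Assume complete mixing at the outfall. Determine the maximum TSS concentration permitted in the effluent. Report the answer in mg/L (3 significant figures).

135 mg/L

Travel time to the compliance point: t = 3300/1.3 = 2538 s = 0.02938 d; decay factor exp(−1.2·0.02938) = 0.9654.
So the concentration just after mixing may be at most 28.9/0.9654 = 29.94 mg/L.
Mass balance: 29.94·0.191 = 0.021·Cₑ + 0.17·17.
Cₑ = (5.718 − 2.89) / 0.021 = 134.7 mg/L.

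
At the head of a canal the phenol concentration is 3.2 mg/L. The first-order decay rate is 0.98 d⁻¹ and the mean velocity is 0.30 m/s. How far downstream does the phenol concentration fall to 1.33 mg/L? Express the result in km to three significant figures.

23.2 km

From C = C₀·e^(−kt), t = ln(C₀/C)/k = ln(3.2/1.33)/0.98 = 0.878/0.98 = 0.8959 d.
Distance = v·t = 0.30 m/s × 7.74e+04 s = 2.322e+04 m = 23.22 km.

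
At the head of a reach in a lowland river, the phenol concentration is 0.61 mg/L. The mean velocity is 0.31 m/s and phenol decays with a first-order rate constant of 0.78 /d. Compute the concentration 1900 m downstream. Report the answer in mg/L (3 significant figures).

0.577 mg/L

Travel time t = 1900 m / 0.31 m/s = 1900/0.31 = 6129 s = 0.07094 d.
First-order decay: C = 0.61·exp(−0.78·0.07094) = 0.61·0.9462 = 0.5772 mg/L.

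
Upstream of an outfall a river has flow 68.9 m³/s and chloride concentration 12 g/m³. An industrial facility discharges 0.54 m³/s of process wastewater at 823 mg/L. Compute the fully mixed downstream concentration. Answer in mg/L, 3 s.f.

Conservation of mass across the mixing zone: C = (0.54·823 + 68.9·12) / (0.54 + 68.9) = 1271/69.44 = 18.31 mg/L.

18.3 mg/L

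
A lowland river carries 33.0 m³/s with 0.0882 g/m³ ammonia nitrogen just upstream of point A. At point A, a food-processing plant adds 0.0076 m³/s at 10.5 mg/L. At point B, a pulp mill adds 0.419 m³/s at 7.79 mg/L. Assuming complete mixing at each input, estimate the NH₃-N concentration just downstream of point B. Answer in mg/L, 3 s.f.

After input A: C = (33·0.0882 + 0.0076·10.5) / 33.01 = 0.0906 mg/L.
After input B: C = (33.01·0.0906 + 0.419·7.79) / 33.43 = 0.1871 mg/L.

0.187 mg/L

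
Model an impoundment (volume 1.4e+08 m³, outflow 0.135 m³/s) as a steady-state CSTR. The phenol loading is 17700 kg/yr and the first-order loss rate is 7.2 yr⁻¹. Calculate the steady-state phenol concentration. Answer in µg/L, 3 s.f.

17.5 µg/L

Outflow Q = 0.135 m³/s × 3.156e+07 s/yr = 4.26e+06 m³/yr.
Steady-state CSTR mass balance: W = Q·C + k·V·C, so C = W/(Q + kV).
Q + kV = 4.26e+06 + 7.2·1.4e+08 = 1.012e+09 m³/yr.
C = 17700/1.012e+09 = 1.749e-05 kg/m³ = 0.01749 mg/L = 17.49 µg/L.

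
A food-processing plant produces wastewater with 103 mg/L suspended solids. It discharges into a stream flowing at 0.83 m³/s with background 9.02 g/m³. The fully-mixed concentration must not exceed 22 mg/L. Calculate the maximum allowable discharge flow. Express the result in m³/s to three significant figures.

Mass balance at complete mixing: C_std·(Q_w + Q_r) = Q_w·C_e + Q_r·C_b.
Rearranging, Q_w = Q_r·(C_std − C_b)/(C_e − C_std) = 0.83·(22 − 9.02) / (103 − 22) = 0.133 m³/s.

0.133 m³/s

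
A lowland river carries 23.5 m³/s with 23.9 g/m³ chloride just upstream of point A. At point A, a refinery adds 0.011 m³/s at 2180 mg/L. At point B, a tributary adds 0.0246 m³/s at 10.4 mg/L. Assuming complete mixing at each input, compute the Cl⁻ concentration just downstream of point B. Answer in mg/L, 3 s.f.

24.9 mg/L

After input A: C = (23.5·23.9 + 0.011·2180) / 23.51 = 24.91 mg/L.
After input B: C = (23.51·24.91 + 0.0246·10.4) / 23.54 = 24.89 mg/L.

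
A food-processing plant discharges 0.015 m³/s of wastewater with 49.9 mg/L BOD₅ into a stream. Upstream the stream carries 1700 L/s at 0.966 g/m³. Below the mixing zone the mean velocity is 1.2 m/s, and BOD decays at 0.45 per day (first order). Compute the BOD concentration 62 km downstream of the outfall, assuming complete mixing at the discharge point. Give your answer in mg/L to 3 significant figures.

1700 L/s = 1.7 m³/s.
After complete mixing, C₀ = (0.015·49.9 + 1.7·0.966) / 1.715 = 1.394 mg/L.
Travel time t = 6.2e+04 m / 1.2 m/s = 5.167e+04 s = 0.598 d.
C = 1.394·exp(−0.45·0.598) = 1.394·0.7641 = 1.065 mg/L.

1.07 mg/L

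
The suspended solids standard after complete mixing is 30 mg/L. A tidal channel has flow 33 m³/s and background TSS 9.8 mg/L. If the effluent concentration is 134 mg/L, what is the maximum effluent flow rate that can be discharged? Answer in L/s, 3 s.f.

6410 L/s

Mass balance at complete mixing: C_std·(Q_w + Q_r) = Q_w·C_e + Q_r·C_b.
Rearranging, Q_w = Q_r·(C_std − C_b)/(C_e − C_std) = 33·(30 − 9.8) / (134 − 30) = 6.41 m³/s.
= 6410 L/s.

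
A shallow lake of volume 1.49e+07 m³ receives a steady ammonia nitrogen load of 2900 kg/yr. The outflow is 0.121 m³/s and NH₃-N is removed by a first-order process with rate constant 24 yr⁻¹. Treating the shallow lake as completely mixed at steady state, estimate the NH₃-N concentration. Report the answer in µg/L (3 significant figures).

Outflow Q = 0.121 m³/s × 3.156e+07 s/yr = 3.818e+06 m³/yr.
Steady-state CSTR mass balance: W = Q·C + k·V·C, so C = W/(Q + kV).
Q + kV = 3.818e+06 + 24·1.49e+07 = 3.614e+08 m³/yr.
C = 2900/3.614e+08 = 8.024e-06 kg/m³ = 0.008024 mg/L = 8.024 µg/L.

8.02 µg/L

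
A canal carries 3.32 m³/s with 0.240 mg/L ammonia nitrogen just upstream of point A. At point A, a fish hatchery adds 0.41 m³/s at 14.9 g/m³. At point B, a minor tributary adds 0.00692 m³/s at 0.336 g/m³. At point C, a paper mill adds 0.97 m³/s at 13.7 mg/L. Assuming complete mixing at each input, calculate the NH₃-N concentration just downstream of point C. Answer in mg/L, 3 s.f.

4.29 mg/L

After input A: C = (3.32·0.24 + 0.41·14.9) / 3.73 = 1.851 mg/L.
After input B: C = (3.73·1.851 + 0.00692·0.336) / 3.737 = 1.849 mg/L.
After input C: C = (3.737·1.849 + 0.97·13.7) / 4.707 = 4.291 mg/L.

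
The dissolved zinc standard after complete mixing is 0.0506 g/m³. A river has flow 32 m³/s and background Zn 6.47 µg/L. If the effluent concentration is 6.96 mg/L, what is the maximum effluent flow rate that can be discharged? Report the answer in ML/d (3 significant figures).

17.7 ML/d

6.47 µg/L = 0.00647 mg/L.
Mass balance at complete mixing: C_std·(Q_w + Q_r) = Q_w·C_e + Q_r·C_b.
Rearranging, Q_w = Q_r·(C_std − C_b)/(C_e − C_std) = 32·(0.0506 − 0.00647) / (6.96 − 0.0506) = 0.2044 m³/s.
= 17.66 ML/d.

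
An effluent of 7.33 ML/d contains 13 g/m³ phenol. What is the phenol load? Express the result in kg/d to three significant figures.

95.3 kg/d

7.33 ML/d = 0.08484 m³/s.
Mass flux = Q·C = 0.08484 m³/s × 13 g/m³ = 1.103 g/s.
= 1.103 g/s × 86.4 = 95.29 kg/d.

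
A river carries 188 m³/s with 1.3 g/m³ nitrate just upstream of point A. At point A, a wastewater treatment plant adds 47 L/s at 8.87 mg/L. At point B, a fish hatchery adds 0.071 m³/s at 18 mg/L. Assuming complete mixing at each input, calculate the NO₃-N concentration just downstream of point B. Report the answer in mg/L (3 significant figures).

1.31 mg/L

47 L/s = 0.047 m³/s.
After input A: C = (188·1.3 + 0.047·8.87) / 188 = 1.302 mg/L.
After input B: C = (188·1.302 + 0.071·18) / 188.1 = 1.308 mg/L.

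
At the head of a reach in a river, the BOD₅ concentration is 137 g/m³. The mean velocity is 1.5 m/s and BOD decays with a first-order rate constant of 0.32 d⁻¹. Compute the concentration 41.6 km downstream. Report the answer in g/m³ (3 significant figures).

124 g/m³

Travel time t = 41.6 km / 1.5 m/s = 4.16e+04/1.5 = 2.773e+04 s = 0.321 d.
First-order decay: C = 137·exp(−0.32·0.321) = 137·0.9024 = 123.6 g/m³.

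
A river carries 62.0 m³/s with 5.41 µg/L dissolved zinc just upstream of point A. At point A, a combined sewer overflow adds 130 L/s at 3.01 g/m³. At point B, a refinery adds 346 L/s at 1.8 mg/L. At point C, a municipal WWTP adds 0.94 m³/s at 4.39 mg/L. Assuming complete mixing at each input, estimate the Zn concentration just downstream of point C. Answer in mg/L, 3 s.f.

5.41 µg/L = 0.00541 mg/L.
130 L/s = 0.13 m³/s.
After input A: C = (62·0.00541 + 0.13·3.01) / 62.13 = 0.0117 mg/L.
346 L/s = 0.346 m³/s.
After input B: C = (62.13·0.0117 + 0.346·1.8) / 62.48 = 0.0216 mg/L.
After input C: C = (62.48·0.0216 + 0.94·4.39) / 63.42 = 0.08635 mg/L.

0.0864 mg/L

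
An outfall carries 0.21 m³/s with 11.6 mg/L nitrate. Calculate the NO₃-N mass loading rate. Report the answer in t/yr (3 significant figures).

Mass flux = Q·C = 0.21 m³/s × 11.6 g/m³ = 2.436 g/s.
= 2.436 g/s × 31.56 = 76.87 t/yr.

76.9 t/yr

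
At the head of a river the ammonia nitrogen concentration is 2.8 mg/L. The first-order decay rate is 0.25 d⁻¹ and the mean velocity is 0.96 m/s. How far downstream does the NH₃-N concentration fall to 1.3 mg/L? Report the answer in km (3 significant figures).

From C = C₀·e^(−kt), t = ln(C₀/C)/k = ln(2.8/1.3)/0.25 = 0.7673/0.25 = 3.069 d.
Distance = v·t = 0.96 m/s × 2.652e+05 s = 2.546e+05 m = 254.6 km.

255 km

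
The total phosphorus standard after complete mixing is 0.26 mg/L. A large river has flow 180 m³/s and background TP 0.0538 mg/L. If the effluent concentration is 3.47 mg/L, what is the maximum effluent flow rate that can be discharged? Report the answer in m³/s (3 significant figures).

Mass balance at complete mixing: C_std·(Q_w + Q_r) = Q_w·C_e + Q_r·C_b.
Rearranging, Q_w = Q_r·(C_std − C_b)/(C_e − C_std) = 180·(0.26 − 0.0538) / (3.47 − 0.26) = 11.56 m³/s.

11.6 m³/s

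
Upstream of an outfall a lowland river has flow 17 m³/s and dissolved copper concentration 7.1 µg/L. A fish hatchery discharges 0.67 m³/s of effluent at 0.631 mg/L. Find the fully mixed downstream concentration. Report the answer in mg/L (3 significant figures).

7.1 µg/L = 0.0071 mg/L.
By mass balance at complete mixing, C = (0.67·0.631 + 17·0.0071) / (0.67 + 17) = 0.5435/17.67 = 0.03076 mg/L.

0.0308 mg/L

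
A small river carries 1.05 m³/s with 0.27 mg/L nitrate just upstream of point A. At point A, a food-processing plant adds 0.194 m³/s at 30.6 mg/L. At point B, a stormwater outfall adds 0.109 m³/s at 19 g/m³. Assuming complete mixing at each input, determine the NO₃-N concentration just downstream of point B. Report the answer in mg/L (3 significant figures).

6.13 mg/L

After input A: C = (1.05·0.27 + 0.194·30.6) / 1.244 = 5 mg/L.
After input B: C = (1.244·5 + 0.109·19) / 1.353 = 6.128 mg/L.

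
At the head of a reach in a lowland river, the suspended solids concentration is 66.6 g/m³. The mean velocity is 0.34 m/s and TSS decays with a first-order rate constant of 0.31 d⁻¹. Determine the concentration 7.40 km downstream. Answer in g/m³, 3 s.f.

61.6 g/m³

Travel time t = 7.40 km / 0.34 m/s = 7400/0.34 = 2.176e+04 s = 0.2519 d.
First-order decay: C = 66.6·exp(−0.31·0.2519) = 66.6·0.9249 = 61.6 g/m³.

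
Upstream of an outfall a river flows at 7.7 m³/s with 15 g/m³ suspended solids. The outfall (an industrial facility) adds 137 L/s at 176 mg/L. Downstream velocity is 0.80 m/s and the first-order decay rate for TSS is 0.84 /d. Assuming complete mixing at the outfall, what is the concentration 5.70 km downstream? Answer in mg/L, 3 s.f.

137 L/s = 0.137 m³/s.
After complete mixing, C₀ = (0.137·176 + 7.7·15) / 7.837 = 17.81 mg/L.
Travel time t = 5700 m / 0.80 m/s = 7125 s = 0.08247 d.
C = 17.81·exp(−0.84·0.08247) = 17.81·0.9331 = 16.62 mg/L.

16.6 mg/L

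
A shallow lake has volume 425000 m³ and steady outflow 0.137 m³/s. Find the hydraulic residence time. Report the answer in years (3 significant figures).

0.0983 yr

Q = 0.137 m³/s × 3.156e+07 s/yr = 4.323e+06 m³/yr.
Hydraulic residence time τ = V/Q = 425000/4.323e+06 = 0.0983 yr.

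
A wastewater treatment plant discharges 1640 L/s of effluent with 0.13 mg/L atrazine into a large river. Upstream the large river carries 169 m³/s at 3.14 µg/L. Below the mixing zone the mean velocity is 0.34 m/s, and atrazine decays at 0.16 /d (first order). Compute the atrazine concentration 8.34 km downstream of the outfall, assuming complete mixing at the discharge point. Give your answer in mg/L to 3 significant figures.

1640 L/s = 1.64 m³/s.
3.14 µg/L = 0.00314 mg/L.
After complete mixing, C₀ = (1.64·0.13 + 169·0.00314) / 170.6 = 0.004359 mg/L.
Travel time t = 8340 m / 0.34 m/s = 2.453e+04 s = 0.2839 d.
C = 0.004359·exp(−0.16·0.2839) = 0.004359·0.9556 = 0.004166 mg/L.

0.00417 mg/L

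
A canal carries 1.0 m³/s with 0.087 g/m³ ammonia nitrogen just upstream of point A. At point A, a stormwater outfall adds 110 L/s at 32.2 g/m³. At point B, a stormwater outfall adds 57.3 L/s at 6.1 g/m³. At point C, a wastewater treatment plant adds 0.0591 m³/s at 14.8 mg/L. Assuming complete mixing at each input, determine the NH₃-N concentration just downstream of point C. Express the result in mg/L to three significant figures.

110 L/s = 0.11 m³/s.
After input A: C = (1·0.087 + 0.11·32.2) / 1.11 = 3.269 mg/L.
57.3 L/s = 0.0573 m³/s.
After input B: C = (1.11·3.269 + 0.0573·6.1) / 1.167 = 3.408 mg/L.
After input C: C = (1.167·3.408 + 0.0591·14.8) / 1.226 = 3.957 mg/L.

3.96 mg/L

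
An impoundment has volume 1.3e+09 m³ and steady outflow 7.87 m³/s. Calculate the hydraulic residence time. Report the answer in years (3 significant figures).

Q = 7.87 m³/s × 3.156e+07 s/yr = 2.484e+08 m³/yr.
Hydraulic residence time τ = V/Q = 1.3e+09/2.484e+08 = 5.234 yr.

5.23 yr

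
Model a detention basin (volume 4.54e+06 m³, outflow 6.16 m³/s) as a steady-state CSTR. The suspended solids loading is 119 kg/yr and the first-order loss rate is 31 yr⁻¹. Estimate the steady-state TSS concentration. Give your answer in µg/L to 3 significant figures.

Outflow Q = 6.16 m³/s × 3.156e+07 s/yr = 1.944e+08 m³/yr.
Steady-state CSTR mass balance: W = Q·C + k·V·C, so C = W/(Q + kV).
Q + kV = 1.944e+08 + 31·4.54e+06 = 3.351e+08 m³/yr.
C = 119/3.351e+08 = 3.551e-07 kg/m³ = 0.0003551 mg/L = 0.3551 µg/L.

0.355 µg/L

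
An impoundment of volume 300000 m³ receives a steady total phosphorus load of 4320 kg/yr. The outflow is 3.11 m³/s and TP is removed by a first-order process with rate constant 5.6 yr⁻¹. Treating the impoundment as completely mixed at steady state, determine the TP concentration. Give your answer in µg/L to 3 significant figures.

Outflow Q = 3.11 m³/s × 3.156e+07 s/yr = 9.814e+07 m³/yr.
Steady-state CSTR mass balance: W = Q·C + k·V·C, so C = W/(Q + kV).
Q + kV = 9.814e+07 + 5.6·300000 = 9.982e+07 m³/yr.
C = 4320/9.982e+07 = 4.328e-05 kg/m³ = 0.04328 mg/L = 43.28 µg/L.

43.3 µg/L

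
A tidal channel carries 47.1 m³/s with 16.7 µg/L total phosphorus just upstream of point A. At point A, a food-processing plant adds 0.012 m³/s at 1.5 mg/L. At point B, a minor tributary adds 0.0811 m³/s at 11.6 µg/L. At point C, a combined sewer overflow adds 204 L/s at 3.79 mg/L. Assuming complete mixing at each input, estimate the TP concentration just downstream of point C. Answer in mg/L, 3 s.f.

0.0333 mg/L

16.7 µg/L = 0.0167 mg/L.
After input A: C = (47.1·0.0167 + 0.012·1.5) / 47.11 = 0.01708 mg/L.
11.6 µg/L = 0.0116 mg/L.
After input B: C = (47.11·0.01708 + 0.0811·0.0116) / 47.19 = 0.01707 mg/L.
204 L/s = 0.204 m³/s.
After input C: C = (47.19·0.01707 + 0.204·3.79) / 47.4 = 0.03331 mg/L.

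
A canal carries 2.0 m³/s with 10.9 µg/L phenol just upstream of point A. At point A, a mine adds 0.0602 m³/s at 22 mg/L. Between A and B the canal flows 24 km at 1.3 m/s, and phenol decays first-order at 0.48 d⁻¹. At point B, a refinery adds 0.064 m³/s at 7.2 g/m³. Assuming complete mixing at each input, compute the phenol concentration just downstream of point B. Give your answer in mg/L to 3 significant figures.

0.789 mg/L

10.9 µg/L = 0.0109 mg/L.
After input A: C = (2·0.0109 + 0.0602·22) / 2.06 = 0.6534 mg/L.
Over the 24 km reach to input B (t = 1.846e+04 s = 0.2137 d), decay gives C = 0.6534·exp(−0.48·0.2137) = 0.5897 mg/L.
After input B: C = (2.06·0.5897 + 0.064·7.2) / 2.124 = 0.7889 mg/L.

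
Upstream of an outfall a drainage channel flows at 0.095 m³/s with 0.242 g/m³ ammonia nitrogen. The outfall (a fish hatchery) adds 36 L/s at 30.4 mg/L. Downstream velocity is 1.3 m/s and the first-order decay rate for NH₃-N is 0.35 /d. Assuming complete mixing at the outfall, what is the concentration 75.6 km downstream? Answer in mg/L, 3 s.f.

6.74 mg/L

36 L/s = 0.036 m³/s.
After complete mixing, C₀ = (0.036·30.4 + 0.095·0.242) / 0.131 = 8.53 mg/L.
Travel time t = 7.56e+04 m / 1.3 m/s = 5.815e+04 s = 0.6731 d.
C = 8.53·exp(−0.35·0.6731) = 8.53·0.7901 = 6.739 mg/L.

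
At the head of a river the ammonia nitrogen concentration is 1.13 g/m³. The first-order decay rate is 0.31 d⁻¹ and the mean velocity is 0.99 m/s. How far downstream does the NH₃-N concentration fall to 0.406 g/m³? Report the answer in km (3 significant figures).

From C = C₀·e^(−kt), t = ln(C₀/C)/k = ln(1.13/0.406)/0.31 = 1.024/0.31 = 3.302 d.
Distance = v·t = 0.99 m/s × 2.853e+05 s = 2.824e+05 m = 282.4 km.

282 km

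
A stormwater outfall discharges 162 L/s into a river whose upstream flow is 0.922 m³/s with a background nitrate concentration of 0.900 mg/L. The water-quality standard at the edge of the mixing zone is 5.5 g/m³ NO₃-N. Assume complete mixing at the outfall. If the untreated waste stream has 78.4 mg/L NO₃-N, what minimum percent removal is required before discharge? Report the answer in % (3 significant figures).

162 L/s = 0.162 m³/s.
Mass balance: 5.5·1.084 = 0.162·Cₑ + 0.922·0.9.
Cₑ = (5.962 − 0.8298) / 0.162 = 31.68 mg/L.
Required removal = 1 − 31.68/78.4 = 59.59 %.

59.6 %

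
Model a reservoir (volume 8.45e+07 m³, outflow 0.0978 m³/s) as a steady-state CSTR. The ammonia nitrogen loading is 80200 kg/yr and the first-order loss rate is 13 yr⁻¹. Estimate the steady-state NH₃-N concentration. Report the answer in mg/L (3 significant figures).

0.0728 mg/L

Outflow Q = 0.0978 m³/s × 3.156e+07 s/yr = 3.086e+06 m³/yr.
Steady-state CSTR mass balance: W = Q·C + k·V·C, so C = W/(Q + kV).
Q + kV = 3.086e+06 + 13·8.45e+07 = 1.102e+09 m³/yr.
C = 80200/1.102e+09 = 7.28e-05 kg/m³ = 0.0728 mg/L.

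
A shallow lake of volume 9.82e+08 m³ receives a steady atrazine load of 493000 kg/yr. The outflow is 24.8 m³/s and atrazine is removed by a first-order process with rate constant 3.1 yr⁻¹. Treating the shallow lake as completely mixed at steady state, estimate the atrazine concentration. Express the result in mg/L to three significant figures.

0.129 mg/L

Outflow Q = 24.8 m³/s × 3.156e+07 s/yr = 7.826e+08 m³/yr.
Steady-state CSTR mass balance: W = Q·C + k·V·C, so C = W/(Q + kV).
Q + kV = 7.826e+08 + 3.1·9.82e+08 = 3.827e+09 m³/yr.
C = 493000/3.827e+09 = 0.0001288 kg/m³ = 0.1288 mg/L.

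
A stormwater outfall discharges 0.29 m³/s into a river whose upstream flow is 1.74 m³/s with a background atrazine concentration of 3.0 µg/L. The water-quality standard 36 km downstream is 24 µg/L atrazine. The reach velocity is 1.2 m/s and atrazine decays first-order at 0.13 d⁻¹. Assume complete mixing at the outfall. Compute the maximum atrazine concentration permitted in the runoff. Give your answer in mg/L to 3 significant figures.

0.158 mg/L

3.0 µg/L = 0.003 mg/L.
24 µg/L = 0.024 mg/L.
Travel time to the compliance point: t = 3.6e+04/1.2 = 3e+04 s = 0.3472 d; decay factor exp(−0.13·0.3472) = 0.9559.
So the concentration just after mixing may be at most 0.024/0.9559 = 0.02511 mg/L.
Mass balance: 0.02511·2.03 = 0.29·Cₑ + 1.74·0.003.
Cₑ = (0.05097 − 0.00522) / 0.29 = 0.1578 mg/L.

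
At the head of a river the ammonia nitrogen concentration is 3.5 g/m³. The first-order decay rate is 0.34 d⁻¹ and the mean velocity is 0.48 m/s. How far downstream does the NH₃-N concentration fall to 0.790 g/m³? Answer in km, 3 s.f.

182 km

From C = C₀·e^(−kt), t = ln(C₀/C)/k = ln(3.5/0.790)/0.34 = 1.488/0.34 = 4.378 d.
Distance = v·t = 0.48 m/s × 3.783e+05 s = 1.816e+05 m = 181.6 km.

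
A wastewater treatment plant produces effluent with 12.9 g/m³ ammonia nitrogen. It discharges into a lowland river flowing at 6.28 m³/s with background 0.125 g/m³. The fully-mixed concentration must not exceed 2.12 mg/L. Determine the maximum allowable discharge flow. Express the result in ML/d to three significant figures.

Mass balance at complete mixing: C_std·(Q_w + Q_r) = Q_w·C_e + Q_r·C_b.
Rearranging, Q_w = Q_r·(C_std − C_b)/(C_e − C_std) = 6.28·(2.12 − 0.125) / (12.9 − 2.12) = 1.162 m³/s.
= 100.4 ML/d.

100 ML/d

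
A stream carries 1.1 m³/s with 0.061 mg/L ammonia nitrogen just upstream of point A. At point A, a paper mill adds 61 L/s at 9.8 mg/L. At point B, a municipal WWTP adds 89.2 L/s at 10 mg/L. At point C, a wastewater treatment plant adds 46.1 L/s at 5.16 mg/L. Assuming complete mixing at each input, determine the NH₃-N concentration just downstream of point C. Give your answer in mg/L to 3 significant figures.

1.38 mg/L

61 L/s = 0.061 m³/s.
After input A: C = (1.1·0.061 + 0.061·9.8) / 1.161 = 0.5727 mg/L.
89.2 L/s = 0.0892 m³/s.
After input B: C = (1.161·0.5727 + 0.0892·10) / 1.25 = 1.245 mg/L.
46.1 L/s = 0.0461 m³/s.
After input C: C = (1.25·1.245 + 0.0461·5.16) / 1.296 = 1.385 mg/L.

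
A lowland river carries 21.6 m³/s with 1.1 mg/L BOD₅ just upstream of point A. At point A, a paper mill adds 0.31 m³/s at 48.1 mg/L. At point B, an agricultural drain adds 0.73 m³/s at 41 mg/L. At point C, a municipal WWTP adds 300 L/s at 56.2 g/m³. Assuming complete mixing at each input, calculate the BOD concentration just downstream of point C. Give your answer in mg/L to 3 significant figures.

After input A: C = (21.6·1.1 + 0.31·48.1) / 21.91 = 1.765 mg/L.
After input B: C = (21.91·1.765 + 0.73·41) / 22.64 = 3.03 mg/L.
300 L/s = 0.3 m³/s.
After input C: C = (22.64·3.03 + 0.3·56.2) / 22.94 = 3.725 mg/L.

3.73 mg/L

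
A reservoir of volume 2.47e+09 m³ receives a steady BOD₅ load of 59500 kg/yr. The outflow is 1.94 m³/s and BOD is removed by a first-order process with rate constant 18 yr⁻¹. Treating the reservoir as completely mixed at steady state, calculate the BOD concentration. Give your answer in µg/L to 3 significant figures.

Outflow Q = 1.94 m³/s × 3.156e+07 s/yr = 6.122e+07 m³/yr.
Steady-state CSTR mass balance: W = Q·C + k·V·C, so C = W/(Q + kV).
Q + kV = 6.122e+07 + 18·2.47e+09 = 4.452e+10 m³/yr.
C = 59500/4.452e+10 = 1.336e-06 kg/m³ = 0.001336 mg/L = 1.336 µg/L.

1.34 µg/L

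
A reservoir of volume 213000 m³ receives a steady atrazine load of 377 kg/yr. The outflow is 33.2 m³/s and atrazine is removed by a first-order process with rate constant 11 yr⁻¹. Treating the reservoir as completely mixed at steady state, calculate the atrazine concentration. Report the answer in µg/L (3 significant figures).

0.359 µg/L

Outflow Q = 33.2 m³/s × 3.156e+07 s/yr = 1.048e+09 m³/yr.
Steady-state CSTR mass balance: W = Q·C + k·V·C, so C = W/(Q + kV).
Q + kV = 1.048e+09 + 11·213000 = 1.05e+09 m³/yr.
C = 377/1.05e+09 = 3.59e-07 kg/m³ = 0.000359 mg/L = 0.359 µg/L.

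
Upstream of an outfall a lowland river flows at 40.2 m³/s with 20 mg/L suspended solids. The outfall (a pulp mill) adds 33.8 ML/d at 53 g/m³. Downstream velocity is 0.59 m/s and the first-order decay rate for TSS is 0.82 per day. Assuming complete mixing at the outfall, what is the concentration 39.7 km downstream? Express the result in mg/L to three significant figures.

33.8 ML/d = 0.3912 m³/s.
After complete mixing, C₀ = (0.3912·53 + 40.2·20) / 40.59 = 20.32 mg/L.
Travel time t = 3.97e+04 m / 0.59 m/s = 6.729e+04 s = 0.7788 d.
C = 20.32·exp(−0.82·0.7788) = 20.32·0.528 = 10.73 mg/L.

10.7 mg/L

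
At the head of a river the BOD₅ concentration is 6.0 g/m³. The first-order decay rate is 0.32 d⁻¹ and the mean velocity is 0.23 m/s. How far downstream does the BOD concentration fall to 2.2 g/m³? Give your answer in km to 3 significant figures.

62.3 km

From C = C₀·e^(−kt), t = ln(C₀/C)/k = ln(6.0/2.2)/0.32 = 1.003/0.32 = 3.135 d.
Distance = v·t = 0.23 m/s × 2.709e+05 s = 6.231e+04 m = 62.31 km.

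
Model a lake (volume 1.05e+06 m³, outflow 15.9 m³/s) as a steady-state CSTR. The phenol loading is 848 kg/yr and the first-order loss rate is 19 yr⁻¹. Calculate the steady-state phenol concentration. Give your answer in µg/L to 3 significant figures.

Outflow Q = 15.9 m³/s × 3.156e+07 s/yr = 5.018e+08 m³/yr.
Steady-state CSTR mass balance: W = Q·C + k·V·C, so C = W/(Q + kV).
Q + kV = 5.018e+08 + 19·1.05e+06 = 5.217e+08 m³/yr.
C = 848/5.217e+08 = 1.625e-06 kg/m³ = 0.001625 mg/L = 1.625 µg/L.

1.63 µg/L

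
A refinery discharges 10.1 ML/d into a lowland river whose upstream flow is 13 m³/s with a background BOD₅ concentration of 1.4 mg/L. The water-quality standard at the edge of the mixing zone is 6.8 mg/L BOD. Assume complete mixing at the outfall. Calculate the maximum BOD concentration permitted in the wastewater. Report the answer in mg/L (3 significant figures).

10.1 ML/d = 0.1169 m³/s.
Mass balance: 6.8·13.12 = 0.1169·Cₑ + 13·1.4.
Cₑ = (89.19 − 18.2) / 0.1169 = 607.3 mg/L.

607 mg/L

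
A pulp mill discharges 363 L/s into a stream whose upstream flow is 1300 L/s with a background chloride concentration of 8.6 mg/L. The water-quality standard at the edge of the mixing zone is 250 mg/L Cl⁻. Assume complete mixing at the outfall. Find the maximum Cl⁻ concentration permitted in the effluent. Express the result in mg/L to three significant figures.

363 L/s = 0.363 m³/s.
1300 L/s = 1.3 m³/s.
Mass balance: 250·1.663 = 0.363·Cₑ + 1.3·8.6.
Cₑ = (415.8 − 11.18) / 0.363 = 1115 mg/L.

1110 mg/L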